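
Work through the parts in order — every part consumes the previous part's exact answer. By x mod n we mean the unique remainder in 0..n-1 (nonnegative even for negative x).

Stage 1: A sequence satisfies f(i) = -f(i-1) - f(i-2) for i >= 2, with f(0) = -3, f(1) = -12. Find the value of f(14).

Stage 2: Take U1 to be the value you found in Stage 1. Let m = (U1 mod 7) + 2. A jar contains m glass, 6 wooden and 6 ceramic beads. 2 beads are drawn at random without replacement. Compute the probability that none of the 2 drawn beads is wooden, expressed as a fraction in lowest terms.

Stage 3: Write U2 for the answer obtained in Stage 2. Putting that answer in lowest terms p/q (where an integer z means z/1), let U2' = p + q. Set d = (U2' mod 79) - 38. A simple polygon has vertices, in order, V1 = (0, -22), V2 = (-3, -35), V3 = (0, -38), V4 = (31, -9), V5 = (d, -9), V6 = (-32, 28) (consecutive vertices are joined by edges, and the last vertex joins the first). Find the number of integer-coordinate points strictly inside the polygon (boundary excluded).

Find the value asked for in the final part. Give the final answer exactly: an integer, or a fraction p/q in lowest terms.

834

Stage 1: f(2) = -1*(-12) - 1*(-3) = 15; iterating: f(2)=15, f(3)=-3, f(4)=-12, f(5)=15, f(6)=-3, f(7)=-12, f(8)=15, f(9)=-3, f(10)=-12, f(11)=15, f(12)=-3, f(13)=-12, f(14)=15; answer 15
Stage 2: U1 = 15; m = 3; total draws C(15,2) = 105; favorable C(9,2) = 36; P = 12/35; answer 12/35
Stage 3: U2 = 12/35; threaded value p + q = 47; d = 9; cross terms: (0*-35 - -3*-22)=-66, (-3*-38 - 0*-35)=114, (0*-9 - 31*-38)=1178, (31*-9 - 9*-9)=-198, (9*28 - -32*-9)=-36, (-32*-22 - 0*28)=704; twice the area = |1696| = 1696; area = 848; boundary points = 1 + 3 + 1 + 22 + 1 + 2 = 30; strictly interior points = area - boundary/2 + 1 = 834; answer 834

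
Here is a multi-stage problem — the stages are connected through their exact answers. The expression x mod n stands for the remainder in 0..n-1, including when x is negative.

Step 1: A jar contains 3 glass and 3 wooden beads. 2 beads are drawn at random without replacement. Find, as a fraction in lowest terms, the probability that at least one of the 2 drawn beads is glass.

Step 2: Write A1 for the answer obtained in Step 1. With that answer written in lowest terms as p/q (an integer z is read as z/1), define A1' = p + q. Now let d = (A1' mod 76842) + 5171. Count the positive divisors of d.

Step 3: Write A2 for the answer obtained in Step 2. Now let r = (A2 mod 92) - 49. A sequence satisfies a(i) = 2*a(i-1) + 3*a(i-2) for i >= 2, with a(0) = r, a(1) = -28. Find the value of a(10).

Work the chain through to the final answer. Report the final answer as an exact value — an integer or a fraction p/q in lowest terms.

-782411

Step 1: total draws C(6,2) = 15; complement C(3,2) = 3; favorable 15 - 3 = 12; P = 4/5; answer 4/5
Step 2: A1 = 4/5; threaded value p + q = 9; d = 5180; 5180 = 2^2 * 5 * 7 * 37; number of divisors = (2+1) * (1+1) * (1+1) * (1+1) = 24; answer 24
Step 3: A2 = 24; r = -25; a(2) = 2*(-28) + 3*(-25) = -131; iterating: a(2)=-131, a(3)=-346, a(4)=-1085, a(5)=-3208, a(6)=-9671, a(7)=-28966, a(8)=-86945, a(9)=-260788, a(10)=-782411; answer -782411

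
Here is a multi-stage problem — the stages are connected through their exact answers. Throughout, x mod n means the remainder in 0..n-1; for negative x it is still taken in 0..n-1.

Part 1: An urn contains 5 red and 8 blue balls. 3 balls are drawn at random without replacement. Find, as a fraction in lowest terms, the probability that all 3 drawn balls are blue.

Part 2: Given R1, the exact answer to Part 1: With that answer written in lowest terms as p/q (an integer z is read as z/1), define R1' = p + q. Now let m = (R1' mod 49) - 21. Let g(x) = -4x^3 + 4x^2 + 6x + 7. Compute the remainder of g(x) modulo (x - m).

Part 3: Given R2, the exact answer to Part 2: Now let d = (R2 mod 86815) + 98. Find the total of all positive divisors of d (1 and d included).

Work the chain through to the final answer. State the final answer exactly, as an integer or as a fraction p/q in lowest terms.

141642

Part 1: total draws C(13,3) = 286; favorable C(8,3) = 56; P = 28/143; answer 28/143
Part 2: R1 = 28/143; threaded value p + q = 171; m = 3; remainder = value at the root: -4*(3)^3 + 4*(3)^2 + 6*(3)^1 + 7 = (-108) + (36) + (18) + (7) = -47; answer -47
Part 3: R2 = -47; d = 86866; 86866 = 2 * 13^2 * 257; sigma = (1 + 2) * (1 + 13 + 169) * (1 + 257) = 3 * 183 * 258 = 141642; answer 141642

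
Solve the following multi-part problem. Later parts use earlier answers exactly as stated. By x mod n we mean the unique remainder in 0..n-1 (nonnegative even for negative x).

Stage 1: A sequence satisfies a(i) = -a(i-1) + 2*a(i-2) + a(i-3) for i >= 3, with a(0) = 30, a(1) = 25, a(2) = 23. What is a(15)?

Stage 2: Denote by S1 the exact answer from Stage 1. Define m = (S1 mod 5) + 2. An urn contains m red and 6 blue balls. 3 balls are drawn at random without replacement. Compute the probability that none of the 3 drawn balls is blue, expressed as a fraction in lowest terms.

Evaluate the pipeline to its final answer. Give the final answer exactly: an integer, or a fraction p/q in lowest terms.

1/11

Stage 1: a(3) = -1*(23) + 2*(25) + 1*(30) = 57; iterating: a(3)=57, a(4)=14, a(5)=123, a(6)=-38, a(7)=298, a(8)=-251, a(9)=809, a(10)=-1013, a(11)=2380, a(12)=-3597, a(13)=7344, a(14)=-12158, a(15)=23249; answer 23249
Stage 2: S1 = 23249; m = 6; total draws C(12,3) = 220; favorable C(6,3) = 20; P = 1/11; answer 1/11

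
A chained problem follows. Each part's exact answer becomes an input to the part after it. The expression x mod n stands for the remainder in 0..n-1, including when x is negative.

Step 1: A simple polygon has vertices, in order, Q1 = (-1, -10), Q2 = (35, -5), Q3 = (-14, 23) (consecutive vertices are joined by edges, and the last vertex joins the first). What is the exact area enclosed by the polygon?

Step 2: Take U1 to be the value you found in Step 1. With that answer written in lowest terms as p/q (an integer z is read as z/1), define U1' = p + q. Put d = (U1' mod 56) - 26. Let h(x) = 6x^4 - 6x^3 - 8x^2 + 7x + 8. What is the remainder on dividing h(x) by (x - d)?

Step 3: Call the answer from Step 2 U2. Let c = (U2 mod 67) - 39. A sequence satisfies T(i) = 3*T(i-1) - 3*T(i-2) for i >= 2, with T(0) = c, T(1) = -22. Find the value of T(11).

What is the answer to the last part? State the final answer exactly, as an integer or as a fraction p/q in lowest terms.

Step 1: cross terms: (-1*-5 - 35*-10)=355, (35*23 - -14*-5)=735, (-14*-10 - -1*23)=163; twice the area = |1253| = 1253; area = 1253/2; answer 1253/2
Step 2: U1 = 1253/2; threaded value p + q = 1255; d = -3; remainder = value at the root: 6*(-3)^4 - 6*(-3)^3 - 8*(-3)^2 + 7*(-3)^1 + 8 = (486) + (162) + (-72) + (-21) + (8) = 563; answer 563
Step 3: U2 = 563; c = -12; T(2) = 3*(-22) - 3*(-12) = -30; iterating: T(2)=-30, T(3)=-24, T(4)=18, T(5)=126, T(6)=324, T(7)=594, T(8)=810, T(9)=648, T(10)=-486, T(11)=-3402; answer -3402

-3402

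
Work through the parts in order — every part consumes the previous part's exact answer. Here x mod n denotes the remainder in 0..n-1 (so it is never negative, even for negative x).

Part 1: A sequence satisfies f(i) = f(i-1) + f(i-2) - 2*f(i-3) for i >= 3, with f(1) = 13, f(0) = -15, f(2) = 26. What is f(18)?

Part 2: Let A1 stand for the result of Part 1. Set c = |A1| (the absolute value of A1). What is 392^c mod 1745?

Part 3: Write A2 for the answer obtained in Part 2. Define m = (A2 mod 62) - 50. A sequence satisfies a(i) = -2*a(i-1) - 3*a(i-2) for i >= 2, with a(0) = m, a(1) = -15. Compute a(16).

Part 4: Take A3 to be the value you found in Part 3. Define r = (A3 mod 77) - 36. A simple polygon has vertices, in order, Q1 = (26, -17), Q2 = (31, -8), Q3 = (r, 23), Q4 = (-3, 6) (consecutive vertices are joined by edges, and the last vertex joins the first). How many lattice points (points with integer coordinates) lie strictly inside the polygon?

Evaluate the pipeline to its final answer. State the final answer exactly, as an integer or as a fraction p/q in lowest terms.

Part 1: f(3) = 1*(26) + 1*(13) - 2*(-15) = 69; iterating: f(3)=69, f(4)=69, f(5)=86, f(6)=17, f(7)=-35, f(8)=-190, f(9)=-259, f(10)=-379, f(11)=-258, f(12)=-119, f(13)=381, f(14)=778, f(15)=1397, f(16)=1413, f(17)=1254, f(18)=-127; answer -127
Part 2: A1 = -127; c = 127; squarings mod 1745: 392^1=392, 392^2=104, 392^4=346, 392^8=1056, 392^16=81, 392^32=1326, 392^64=1061; 392^127 = 392^1 * 392^2 * 392^4 * 392^8 * 392^16 * 392^32 * 392^64 = 873 (mod 1745); answer 873
Part 3: A2 = 873; m = -45; a(2) = -2*(-15) - 3*(-45) = 165; iterating: a(2)=165, a(3)=-285, a(4)=75, a(5)=705, a(6)=-1635, a(7)=1155, a(8)=2595, a(9)=-8655, a(10)=9525, a(11)=6915, a(12)=-42405, a(13)=64065, a(14)=-915, a(15)=-190365, a(16)=383475; answer 383475
Part 4: A3 = 383475; r = -21; cross terms: (26*-8 - 31*-17)=319, (31*23 - -21*-8)=545, (-21*6 - -3*23)=-57, (-3*-17 - 26*6)=-105; twice the area = |702| = 702; area = 351; boundary points = 1 + 1 + 1 + 1 = 4; strictly interior points = area - boundary/2 + 1 = 350; answer 350

350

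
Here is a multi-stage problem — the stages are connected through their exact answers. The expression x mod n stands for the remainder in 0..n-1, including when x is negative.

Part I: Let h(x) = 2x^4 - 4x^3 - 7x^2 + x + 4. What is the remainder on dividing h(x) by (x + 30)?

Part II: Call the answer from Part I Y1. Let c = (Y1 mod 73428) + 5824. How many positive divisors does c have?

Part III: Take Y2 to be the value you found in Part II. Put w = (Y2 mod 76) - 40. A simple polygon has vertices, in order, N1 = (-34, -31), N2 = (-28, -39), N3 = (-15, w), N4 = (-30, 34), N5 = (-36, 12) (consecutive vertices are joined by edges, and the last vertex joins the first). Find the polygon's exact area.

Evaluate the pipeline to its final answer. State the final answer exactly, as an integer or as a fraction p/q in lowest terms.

1703/2

Part I: remainder = value at the root: 2*(-30)^4 - 4*(-30)^3 - 7*(-30)^2 + 1*(-30)^1 + 4 = (1620000) + (108000) + (-6300) + (-30) + (4) = 1721674; answer 1721674
Part II: Y1 = 1721674; c = 38654; 38654 = 2 * 7 * 11 * 251; number of divisors = (1+1) * (1+1) * (1+1) * (1+1) = 16; answer 16
Part III: Y2 = 16; w = -24; cross terms: (-34*-39 - -28*-31)=458, (-28*-24 - -15*-39)=87, (-15*34 - -30*-24)=-1230, (-30*12 - -36*34)=864, (-36*-31 - -34*12)=1524; twice the area = |1703| = 1703; area = 1703/2; answer 1703/2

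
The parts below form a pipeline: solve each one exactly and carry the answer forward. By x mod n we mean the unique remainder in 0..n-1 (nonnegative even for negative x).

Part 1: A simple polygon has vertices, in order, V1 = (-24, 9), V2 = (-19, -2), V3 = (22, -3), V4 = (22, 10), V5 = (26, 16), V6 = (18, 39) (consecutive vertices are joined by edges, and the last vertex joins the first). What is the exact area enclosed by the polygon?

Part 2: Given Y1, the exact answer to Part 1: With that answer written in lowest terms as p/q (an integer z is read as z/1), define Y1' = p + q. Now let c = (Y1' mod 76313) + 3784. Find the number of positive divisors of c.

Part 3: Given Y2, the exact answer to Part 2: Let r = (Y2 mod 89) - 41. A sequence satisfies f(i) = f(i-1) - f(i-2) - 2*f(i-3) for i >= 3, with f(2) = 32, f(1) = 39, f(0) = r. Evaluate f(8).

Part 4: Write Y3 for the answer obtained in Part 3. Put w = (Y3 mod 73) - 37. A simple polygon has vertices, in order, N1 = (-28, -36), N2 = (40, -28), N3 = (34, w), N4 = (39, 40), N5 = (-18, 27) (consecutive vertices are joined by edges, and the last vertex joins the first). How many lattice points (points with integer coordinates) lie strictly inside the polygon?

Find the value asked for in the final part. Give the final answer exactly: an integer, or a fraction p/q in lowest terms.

Part 1: cross terms: (-24*-2 - -19*9)=219, (-19*-3 - 22*-2)=101, (22*10 - 22*-3)=286, (22*16 - 26*10)=92, (26*39 - 18*16)=726, (18*9 - -24*39)=1098; twice the area = |2522| = 2522; area = 1261; answer 1261
Part 2: Y1 = 1261; threaded value p + q = 1262; c = 5046; 5046 = 2 * 3 * 29^2; number of divisors = (1+1) * (1+1) * (2+1) = 12; answer 12
Part 3: Y2 = 12; r = -29; f(3) = 1*(32) - 1*(39) - 2*(-29) = 51; iterating: f(3)=51, f(4)=-59, f(5)=-174, f(6)=-217, f(7)=75, f(8)=640; answer 640
Part 4: Y3 = 640; w = 19; cross terms: (-28*-28 - 40*-36)=2224, (40*19 - 34*-28)=1712, (34*40 - 39*19)=619, (39*27 - -18*40)=1773, (-18*-36 - -28*27)=1404; twice the area = |7732| = 7732; area = 3866; boundary points = 4 + 1 + 1 + 1 + 1 = 8; strictly interior points = area - boundary/2 + 1 = 3863; answer 3863

3863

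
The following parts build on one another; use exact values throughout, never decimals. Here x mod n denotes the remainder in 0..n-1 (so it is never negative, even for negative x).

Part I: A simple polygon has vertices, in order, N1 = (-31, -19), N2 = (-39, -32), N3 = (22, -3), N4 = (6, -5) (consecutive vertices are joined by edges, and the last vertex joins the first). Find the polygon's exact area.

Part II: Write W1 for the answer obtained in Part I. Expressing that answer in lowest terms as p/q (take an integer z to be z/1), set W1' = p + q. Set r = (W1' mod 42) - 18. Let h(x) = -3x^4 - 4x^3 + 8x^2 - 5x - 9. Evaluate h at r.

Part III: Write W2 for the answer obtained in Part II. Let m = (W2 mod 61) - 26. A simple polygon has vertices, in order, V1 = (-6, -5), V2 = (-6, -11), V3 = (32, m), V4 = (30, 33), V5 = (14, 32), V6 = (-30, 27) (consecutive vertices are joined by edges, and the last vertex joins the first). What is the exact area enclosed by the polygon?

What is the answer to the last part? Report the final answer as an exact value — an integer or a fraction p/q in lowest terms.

Part I: cross terms: (-31*-32 - -39*-19)=251, (-39*-3 - 22*-32)=821, (22*-5 - 6*-3)=-92, (6*-19 - -31*-5)=-269; twice the area = |711| = 711; area = 711/2; answer 711/2
Part II: W1 = 711/2; threaded value p + q = 713; r = 23; -3*(23)^4 - 4*(23)^3 + 8*(23)^2 - 5*(23)^1 - 9 = (-839523) + (-48668) + (4232) + (-115) + (-9) = -884083; answer -884083
Part III: W2 = -884083; m = 25; cross terms: (-6*-11 - -6*-5)=36, (-6*25 - 32*-11)=202, (32*33 - 30*25)=306, (30*32 - 14*33)=498, (14*27 - -30*32)=1338, (-30*-5 - -6*27)=312; twice the area = |2692| = 2692; area = 1346; answer 1346

1346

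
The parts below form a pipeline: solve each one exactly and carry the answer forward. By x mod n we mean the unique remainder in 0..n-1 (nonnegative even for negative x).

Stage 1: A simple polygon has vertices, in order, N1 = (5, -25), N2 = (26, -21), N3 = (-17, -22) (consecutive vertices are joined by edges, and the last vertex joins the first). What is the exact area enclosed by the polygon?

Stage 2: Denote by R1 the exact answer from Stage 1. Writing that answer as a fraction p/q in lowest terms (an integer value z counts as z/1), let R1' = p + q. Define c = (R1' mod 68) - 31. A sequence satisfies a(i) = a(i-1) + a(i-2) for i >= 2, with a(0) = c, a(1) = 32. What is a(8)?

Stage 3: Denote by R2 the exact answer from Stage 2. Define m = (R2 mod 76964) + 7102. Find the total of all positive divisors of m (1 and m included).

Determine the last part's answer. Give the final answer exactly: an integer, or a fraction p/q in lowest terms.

Stage 1: cross terms: (5*-21 - 26*-25)=545, (26*-22 - -17*-21)=-929, (-17*-25 - 5*-22)=535; twice the area = |151| = 151; area = 151/2; answer 151/2
Stage 2: R1 = 151/2; threaded value p + q = 153; c = -14; a(2) = 1*(32) + 1*(-14) = 18; iterating: a(2)=18, a(3)=50, a(4)=68, a(5)=118, a(6)=186, a(7)=304, a(8)=490; answer 490
Stage 3: R2 = 490; m = 7592; 7592 = 2^3 * 13 * 73; sigma = (1 + 2 + 4 + 8) * (1 + 13) * (1 + 73) = 15 * 14 * 74 = 15540; answer 15540

15540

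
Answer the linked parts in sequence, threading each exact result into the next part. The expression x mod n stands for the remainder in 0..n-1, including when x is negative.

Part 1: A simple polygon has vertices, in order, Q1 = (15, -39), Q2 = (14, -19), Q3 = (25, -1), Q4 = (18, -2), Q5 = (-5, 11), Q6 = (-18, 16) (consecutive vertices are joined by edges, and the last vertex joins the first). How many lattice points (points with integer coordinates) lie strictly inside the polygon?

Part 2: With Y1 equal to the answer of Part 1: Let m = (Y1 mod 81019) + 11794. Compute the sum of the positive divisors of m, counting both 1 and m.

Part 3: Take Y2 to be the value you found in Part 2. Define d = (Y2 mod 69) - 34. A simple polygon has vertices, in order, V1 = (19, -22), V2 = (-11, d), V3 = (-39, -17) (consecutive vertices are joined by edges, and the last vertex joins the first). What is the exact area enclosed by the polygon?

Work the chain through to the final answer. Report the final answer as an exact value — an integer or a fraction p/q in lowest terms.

Part 1: cross terms: (15*-19 - 14*-39)=261, (14*-1 - 25*-19)=461, (25*-2 - 18*-1)=-32, (18*11 - -5*-2)=188, (-5*16 - -18*11)=118, (-18*-39 - 15*16)=462; twice the area = |1458| = 1458; area = 729; boundary points = 1 + 1 + 1 + 1 + 1 + 11 = 16; strictly interior points = area - boundary/2 + 1 = 722; answer 722
Part 2: Y1 = 722; m = 12516; 12516 = 2^2 * 3 * 7 * 149; sigma = (1 + 2 + 4) * (1 + 3) * (1 + 7) * (1 + 149) = 7 * 4 * 8 * 150 = 33600; answer 33600
Part 3: Y2 = 33600; d = 32; cross terms: (19*32 - -11*-22)=366, (-11*-17 - -39*32)=1435, (-39*-22 - 19*-17)=1181; twice the area = |2982| = 2982; area = 1491; answer 1491

1491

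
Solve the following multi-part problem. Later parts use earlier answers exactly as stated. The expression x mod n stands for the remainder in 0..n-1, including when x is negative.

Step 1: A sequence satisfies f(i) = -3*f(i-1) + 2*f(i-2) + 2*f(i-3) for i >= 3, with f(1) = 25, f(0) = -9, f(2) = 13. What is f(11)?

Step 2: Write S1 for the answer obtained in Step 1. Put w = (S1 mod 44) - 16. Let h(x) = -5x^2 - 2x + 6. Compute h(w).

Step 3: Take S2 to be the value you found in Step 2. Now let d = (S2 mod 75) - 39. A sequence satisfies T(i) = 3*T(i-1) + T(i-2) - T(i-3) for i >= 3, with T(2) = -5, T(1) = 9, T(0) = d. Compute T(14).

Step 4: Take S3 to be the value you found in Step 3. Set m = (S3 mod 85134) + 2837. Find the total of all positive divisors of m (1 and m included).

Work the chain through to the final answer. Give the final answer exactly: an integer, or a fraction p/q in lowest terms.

78252

Step 1: f(3) = -3*(13) + 2*(25) + 2*(-9) = -7; iterating: f(3)=-7, f(4)=97, f(5)=-279, f(6)=1017, f(7)=-3415, f(8)=11721, f(9)=-39959, f(10)=136489, f(11)=-465943; answer -465943
Step 2: S1 = -465943; w = 1; -5*(1)^2 - 2*(1)^1 + 6 = (-5) + (-2) + (6) = -1; answer -1
Step 3: S2 = -1; d = 35; T(3) = 3*(-5) + 1*(9) - 1*(35) = -41; iterating: T(3)=-41, T(4)=-137, T(5)=-447, T(6)=-1437, T(7)=-4621, T(8)=-14853, T(9)=-47743, T(10)=-153461, T(11)=-493273, T(12)=-1585537, T(13)=-5096423, T(14)=-16381533; answer -16381533
Step 4: S3 = -16381533; m = 52166; 52166 = 2 * 26083; sigma = (1 + 2) * (1 + 26083) = 3 * 26084 = 78252; answer 78252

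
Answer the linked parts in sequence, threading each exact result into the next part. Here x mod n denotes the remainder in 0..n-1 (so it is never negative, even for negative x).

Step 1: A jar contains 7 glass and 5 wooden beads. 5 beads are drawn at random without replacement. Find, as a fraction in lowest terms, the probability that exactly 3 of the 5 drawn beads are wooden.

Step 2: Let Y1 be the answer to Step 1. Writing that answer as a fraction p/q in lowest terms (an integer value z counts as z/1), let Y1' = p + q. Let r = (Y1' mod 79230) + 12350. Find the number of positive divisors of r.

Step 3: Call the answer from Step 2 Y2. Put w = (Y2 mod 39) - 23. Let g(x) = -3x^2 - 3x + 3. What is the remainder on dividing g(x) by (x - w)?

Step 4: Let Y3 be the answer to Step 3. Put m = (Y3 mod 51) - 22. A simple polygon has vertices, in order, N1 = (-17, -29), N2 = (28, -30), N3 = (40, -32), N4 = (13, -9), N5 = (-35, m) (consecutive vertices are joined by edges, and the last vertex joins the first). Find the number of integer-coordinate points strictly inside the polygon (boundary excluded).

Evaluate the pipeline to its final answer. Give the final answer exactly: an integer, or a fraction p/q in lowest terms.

1129

Step 1: total draws C(12,5) = 792; favorable C(5,3)*C(7,2) = 210; P = 35/132; answer 35/132
Step 2: Y1 = 35/132; threaded value p + q = 167; r = 12517; 12517 is prime, so its only divisors are 1 and 12517; count = 2; answer 2
Step 3: Y2 = 2; w = -21; remainder = value at the root: -3*(-21)^2 - 3*(-21)^1 + 3 = (-1323) + (63) + (3) = -1257; answer -1257
Step 4: Y3 = -1257; m = -4; cross terms: (-17*-30 - 28*-29)=1322, (28*-32 - 40*-30)=304, (40*-9 - 13*-32)=56, (13*-4 - -35*-9)=-367, (-35*-29 - -17*-4)=947; twice the area = |2262| = 2262; area = 1131; boundary points = 1 + 2 + 1 + 1 + 1 = 6; strictly interior points = area - boundary/2 + 1 = 1129; answer 1129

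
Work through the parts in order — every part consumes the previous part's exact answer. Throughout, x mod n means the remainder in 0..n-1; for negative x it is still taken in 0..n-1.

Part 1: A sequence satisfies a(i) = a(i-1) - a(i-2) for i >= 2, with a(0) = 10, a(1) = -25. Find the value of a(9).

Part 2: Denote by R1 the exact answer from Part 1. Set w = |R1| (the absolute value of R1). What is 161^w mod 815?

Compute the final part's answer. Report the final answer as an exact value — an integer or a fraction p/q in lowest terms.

Part 1: a(2) = 1*(-25) - 1*(10) = -35; iterating: a(2)=-35, a(3)=-10, a(4)=25, a(5)=35, a(6)=10, a(7)=-25, a(8)=-35, a(9)=-10; answer -10
Part 2: R1 = -10; w = 10; squarings mod 815: 161^1=161, 161^2=656, 161^4=16, 161^8=256; 161^10 = 161^2 * 161^8 = 46 (mod 815); answer 46

46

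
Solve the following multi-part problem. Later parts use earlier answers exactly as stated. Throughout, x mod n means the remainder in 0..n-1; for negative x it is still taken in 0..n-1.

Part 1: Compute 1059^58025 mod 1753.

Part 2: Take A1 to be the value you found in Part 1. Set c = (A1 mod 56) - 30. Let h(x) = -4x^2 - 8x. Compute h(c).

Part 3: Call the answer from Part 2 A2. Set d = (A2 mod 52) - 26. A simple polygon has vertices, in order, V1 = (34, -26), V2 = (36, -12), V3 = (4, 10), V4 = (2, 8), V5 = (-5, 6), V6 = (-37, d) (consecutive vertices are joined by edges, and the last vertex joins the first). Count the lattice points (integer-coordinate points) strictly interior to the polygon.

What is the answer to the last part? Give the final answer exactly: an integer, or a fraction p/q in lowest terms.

1204

Part 1: squarings mod 1753: 1059^1=1059, 1059^2=1314, 1059^4=1644, 1059^8=1363, 1059^16=1342, 1059^32=633, 1059^64=1005, 1059^128=297, 1059^256=559, 1059^512=447, 1059^1024=1720, 1059^2048=1089, 1059^4096=893, 1059^8192=1587, 1059^16384=1261, 1059^32768=150; 1059^58025 = 1059^1 * 1059^8 * 1059^32 * 1059^128 * 1059^512 * 1059^8192 * 1059^16384 * 1059^32768 = 286 (mod 1753); answer 286
Part 2: A1 = 286; c = -24; -4*(-24)^2 - 8*(-24)^1 = (-2304) + (192) = -2112; answer -2112
Part 3: A2 = -2112; d = -6; cross terms: (34*-12 - 36*-26)=528, (36*10 - 4*-12)=408, (4*8 - 2*10)=12, (2*6 - -5*8)=52, (-5*-6 - -37*6)=252, (-37*-26 - 34*-6)=1166; twice the area = |2418| = 2418; area = 1209; boundary points = 2 + 2 + 2 + 1 + 4 + 1 = 12; strictly interior points = area - boundary/2 + 1 = 1204; answer 1204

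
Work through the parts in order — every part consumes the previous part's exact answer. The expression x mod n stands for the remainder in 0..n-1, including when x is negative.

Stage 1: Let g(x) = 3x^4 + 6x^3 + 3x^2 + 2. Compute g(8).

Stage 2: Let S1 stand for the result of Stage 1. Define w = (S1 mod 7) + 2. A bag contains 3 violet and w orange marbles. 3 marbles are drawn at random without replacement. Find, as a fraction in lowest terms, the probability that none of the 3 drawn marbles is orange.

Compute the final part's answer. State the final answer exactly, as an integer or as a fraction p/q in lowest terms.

Stage 1: 3*(8)^4 + 6*(8)^3 + 3*(8)^2 + 2 = (12288) + (3072) + (192) + (2) = 15554; answer 15554
Stage 2: S1 = 15554; w = 2; total draws C(5,3) = 10; favorable C(3,3) = 1; P = 1/10; answer 1/10

1/10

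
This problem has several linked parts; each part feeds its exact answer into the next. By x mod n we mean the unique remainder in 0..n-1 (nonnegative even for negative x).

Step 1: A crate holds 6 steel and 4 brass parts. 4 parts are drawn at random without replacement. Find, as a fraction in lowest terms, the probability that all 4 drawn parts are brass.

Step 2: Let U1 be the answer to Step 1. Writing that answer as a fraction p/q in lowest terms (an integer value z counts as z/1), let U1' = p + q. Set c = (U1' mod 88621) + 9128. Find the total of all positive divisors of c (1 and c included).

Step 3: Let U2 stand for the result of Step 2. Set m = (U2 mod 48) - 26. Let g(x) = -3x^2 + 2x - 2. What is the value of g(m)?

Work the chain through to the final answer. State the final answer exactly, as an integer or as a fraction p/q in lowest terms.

Step 1: total draws C(10,4) = 210; favorable C(4,4) = 1; P = 1/210; answer 1/210
Step 2: U1 = 1/210; threaded value p + q = 211; c = 9339; 9339 = 3 * 11 * 283; sigma = (1 + 3) * (1 + 11) * (1 + 283) = 4 * 12 * 284 = 13632; answer 13632
Step 3: U2 = 13632; m = -26; -3*(-26)^2 + 2*(-26)^1 - 2 = (-2028) + (-52) + (-2) = -2082; answer -2082

-2082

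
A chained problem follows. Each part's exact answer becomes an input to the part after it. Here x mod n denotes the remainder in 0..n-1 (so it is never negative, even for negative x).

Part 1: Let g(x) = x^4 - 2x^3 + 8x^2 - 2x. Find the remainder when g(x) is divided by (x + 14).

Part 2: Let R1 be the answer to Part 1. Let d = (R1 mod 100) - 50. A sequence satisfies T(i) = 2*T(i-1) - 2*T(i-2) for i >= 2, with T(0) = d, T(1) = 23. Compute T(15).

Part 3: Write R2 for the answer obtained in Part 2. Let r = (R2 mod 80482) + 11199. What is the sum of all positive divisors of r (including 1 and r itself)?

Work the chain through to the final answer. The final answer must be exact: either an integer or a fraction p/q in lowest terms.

75938

Part 1: remainder = value at the root: 1*(-14)^4 - 2*(-14)^3 + 8*(-14)^2 - 2*(-14)^1 = (38416) + (5488) + (1568) + (28) = 45500; answer 45500
Part 2: R1 = 45500; d = -50; T(2) = 2*(23) - 2*(-50) = 146; iterating: T(2)=146, T(3)=246, T(4)=200, T(5)=-92, T(6)=-584, T(7)=-984, T(8)=-800, T(9)=368, T(10)=2336, T(11)=3936, T(12)=3200, T(13)=-1472, T(14)=-9344, T(15)=-15744; answer -15744
Part 3: R2 = -15744; r = 75937; 75937 is prime, so its only divisors are 1 and 75937; sigma = 1 + 75937 = 75938; answer 75938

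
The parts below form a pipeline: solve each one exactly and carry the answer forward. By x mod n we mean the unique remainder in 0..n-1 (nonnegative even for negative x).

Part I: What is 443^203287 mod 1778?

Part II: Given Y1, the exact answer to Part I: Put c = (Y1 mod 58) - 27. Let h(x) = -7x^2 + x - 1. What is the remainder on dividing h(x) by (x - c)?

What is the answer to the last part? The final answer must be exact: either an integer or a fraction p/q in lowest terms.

-259

Part I: squarings mod 1778: 443^1=443, 443^2=669, 443^4=1283, 443^8=1439, 443^16=1129, 443^32=1593, 443^64=443, 443^128=669, 443^256=1283, 443^512=1439, 443^1024=1129, 443^2048=1593, 443^4096=443, 443^8192=669, 443^16384=1283, 443^32768=1439, 443^65536=1129, 443^131072=1593; 443^203287 = 443^1 * 443^2 * 443^4 * 443^16 * 443^512 * 443^2048 * 443^4096 * 443^65536 * 443^131072 = 1703 (mod 1778); answer 1703
Part II: Y1 = 1703; c = -6; remainder = value at the root: -7*(-6)^2 + 1*(-6)^1 - 1 = (-252) + (-6) + (-1) = -259; answer -259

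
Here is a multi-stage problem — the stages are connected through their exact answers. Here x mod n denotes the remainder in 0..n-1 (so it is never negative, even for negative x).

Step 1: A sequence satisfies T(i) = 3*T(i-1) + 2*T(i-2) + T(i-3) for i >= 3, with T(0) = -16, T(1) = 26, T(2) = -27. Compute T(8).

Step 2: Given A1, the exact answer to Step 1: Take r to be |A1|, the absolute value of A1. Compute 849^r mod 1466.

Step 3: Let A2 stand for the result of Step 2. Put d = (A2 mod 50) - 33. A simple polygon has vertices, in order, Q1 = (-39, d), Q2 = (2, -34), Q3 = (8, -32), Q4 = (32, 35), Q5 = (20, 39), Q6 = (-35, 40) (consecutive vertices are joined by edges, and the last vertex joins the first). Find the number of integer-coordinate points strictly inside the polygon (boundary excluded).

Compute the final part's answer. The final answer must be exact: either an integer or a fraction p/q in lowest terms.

3476

Step 1: T(3) = 3*(-27) + 2*(26) + 1*(-16) = -45; iterating: T(3)=-45, T(4)=-163, T(5)=-606, T(6)=-2189, T(7)=-7942, T(8)=-28810; answer -28810
Step 2: A1 = -28810; r = 28810; squarings mod 1466: 849^1=849, 849^2=995, 849^4=475, 849^8=1327, 849^16=263, 849^32=267, 849^64=921, 849^128=893, 849^256=1411, 849^512=93, 849^1024=1319, 849^2048=1085, 849^4096=27, 849^8192=729, 849^16384=749; 849^28810 = 849^2 * 849^8 * 849^128 * 849^4096 * 849^8192 * 849^16384 = 737 (mod 1466); answer 737
Step 3: A2 = 737; d = 4; cross terms: (-39*-34 - 2*4)=1318, (2*-32 - 8*-34)=208, (8*35 - 32*-32)=1304, (32*39 - 20*35)=548, (20*40 - -35*39)=2165, (-35*4 - -39*40)=1420; twice the area = |6963| = 6963; area = 6963/2; boundary points = 1 + 2 + 1 + 4 + 1 + 4 = 13; strictly interior points = area - boundary/2 + 1 = 3476; answer 3476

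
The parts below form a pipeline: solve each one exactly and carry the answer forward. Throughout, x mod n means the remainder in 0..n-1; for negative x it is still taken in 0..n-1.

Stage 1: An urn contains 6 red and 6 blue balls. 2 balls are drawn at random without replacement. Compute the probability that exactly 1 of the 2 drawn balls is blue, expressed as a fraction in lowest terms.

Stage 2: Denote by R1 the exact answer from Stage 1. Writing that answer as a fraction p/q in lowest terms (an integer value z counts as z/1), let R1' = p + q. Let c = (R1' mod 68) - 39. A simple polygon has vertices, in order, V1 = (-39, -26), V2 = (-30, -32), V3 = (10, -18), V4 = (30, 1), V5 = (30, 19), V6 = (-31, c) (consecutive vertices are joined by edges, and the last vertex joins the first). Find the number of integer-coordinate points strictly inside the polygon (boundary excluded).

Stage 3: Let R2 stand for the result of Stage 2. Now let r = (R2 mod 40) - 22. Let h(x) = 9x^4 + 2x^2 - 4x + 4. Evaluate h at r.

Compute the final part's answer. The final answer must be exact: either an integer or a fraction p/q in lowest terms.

37028

Stage 1: total draws C(12,2) = 66; favorable C(6,1)*C(6,1) = 36; P = 6/11; answer 6/11
Stage 2: R1 = 6/11; threaded value p + q = 17; c = -22; cross terms: (-39*-32 - -30*-26)=468, (-30*-18 - 10*-32)=860, (10*1 - 30*-18)=550, (30*19 - 30*1)=540, (30*-22 - -31*19)=-71, (-31*-26 - -39*-22)=-52; twice the area = |2295| = 2295; area = 2295/2; boundary points = 3 + 2 + 1 + 18 + 1 + 4 = 29; strictly interior points = area - boundary/2 + 1 = 1134; answer 1134
Stage 3: R2 = 1134; r = -8; 9*(-8)^4 + 2*(-8)^2 - 4*(-8)^1 + 4 = (36864) + (128) + (32) + (4) = 37028; answer 37028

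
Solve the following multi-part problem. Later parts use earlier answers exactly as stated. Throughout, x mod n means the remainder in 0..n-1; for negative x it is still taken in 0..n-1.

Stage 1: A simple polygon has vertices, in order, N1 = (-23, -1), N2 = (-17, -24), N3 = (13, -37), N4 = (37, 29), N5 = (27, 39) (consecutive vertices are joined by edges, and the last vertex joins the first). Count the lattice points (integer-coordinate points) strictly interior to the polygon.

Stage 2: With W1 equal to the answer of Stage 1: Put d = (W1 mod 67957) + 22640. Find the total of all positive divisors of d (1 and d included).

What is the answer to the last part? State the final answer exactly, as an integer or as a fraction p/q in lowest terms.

Stage 1: cross terms: (-23*-24 - -17*-1)=535, (-17*-37 - 13*-24)=941, (13*29 - 37*-37)=1746, (37*39 - 27*29)=660, (27*-1 - -23*39)=870; twice the area = |4752| = 4752; area = 2376; boundary points = 1 + 1 + 6 + 10 + 10 = 28; strictly interior points = area - boundary/2 + 1 = 2363; answer 2363
Stage 2: W1 = 2363; d = 25003; 25003 = 11 * 2273; sigma = (1 + 11) * (1 + 2273) = 12 * 2274 = 27288; answer 27288

27288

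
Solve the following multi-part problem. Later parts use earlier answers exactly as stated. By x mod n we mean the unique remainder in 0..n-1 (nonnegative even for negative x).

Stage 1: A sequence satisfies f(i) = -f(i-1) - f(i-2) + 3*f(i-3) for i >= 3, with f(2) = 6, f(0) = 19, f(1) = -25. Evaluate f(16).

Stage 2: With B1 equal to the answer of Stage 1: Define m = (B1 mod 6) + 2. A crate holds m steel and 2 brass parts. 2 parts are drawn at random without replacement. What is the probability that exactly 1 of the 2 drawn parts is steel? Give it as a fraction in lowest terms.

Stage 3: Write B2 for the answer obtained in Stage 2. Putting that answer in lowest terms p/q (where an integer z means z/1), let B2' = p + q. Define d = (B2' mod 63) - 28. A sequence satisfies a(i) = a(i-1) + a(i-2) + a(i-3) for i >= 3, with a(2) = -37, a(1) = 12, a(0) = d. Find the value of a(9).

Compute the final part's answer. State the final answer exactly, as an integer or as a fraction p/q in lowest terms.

Stage 1: f(3) = -1*(6) - 1*(-25) + 3*(19) = 76; iterating: f(3)=76, f(4)=-157, f(5)=99, f(6)=286, f(7)=-856, f(8)=867, f(9)=847, f(10)=-4282, f(11)=6036, f(12)=787, f(13)=-19669, f(14)=36990, f(15)=-14960, f(16)=-81037; answer -81037
Stage 2: B1 = -81037; m = 7; total draws C(9,2) = 36; favorable C(7,1)*C(2,1) = 14; P = 7/18; answer 7/18
Stage 3: B2 = 7/18; threaded value p + q = 25; d = -3; a(3) = 1*(-37) + 1*(12) + 1*(-3) = -28; iterating: a(3)=-28, a(4)=-53, a(5)=-118, a(6)=-199, a(7)=-370, a(8)=-687, a(9)=-1256; answer -1256

-1256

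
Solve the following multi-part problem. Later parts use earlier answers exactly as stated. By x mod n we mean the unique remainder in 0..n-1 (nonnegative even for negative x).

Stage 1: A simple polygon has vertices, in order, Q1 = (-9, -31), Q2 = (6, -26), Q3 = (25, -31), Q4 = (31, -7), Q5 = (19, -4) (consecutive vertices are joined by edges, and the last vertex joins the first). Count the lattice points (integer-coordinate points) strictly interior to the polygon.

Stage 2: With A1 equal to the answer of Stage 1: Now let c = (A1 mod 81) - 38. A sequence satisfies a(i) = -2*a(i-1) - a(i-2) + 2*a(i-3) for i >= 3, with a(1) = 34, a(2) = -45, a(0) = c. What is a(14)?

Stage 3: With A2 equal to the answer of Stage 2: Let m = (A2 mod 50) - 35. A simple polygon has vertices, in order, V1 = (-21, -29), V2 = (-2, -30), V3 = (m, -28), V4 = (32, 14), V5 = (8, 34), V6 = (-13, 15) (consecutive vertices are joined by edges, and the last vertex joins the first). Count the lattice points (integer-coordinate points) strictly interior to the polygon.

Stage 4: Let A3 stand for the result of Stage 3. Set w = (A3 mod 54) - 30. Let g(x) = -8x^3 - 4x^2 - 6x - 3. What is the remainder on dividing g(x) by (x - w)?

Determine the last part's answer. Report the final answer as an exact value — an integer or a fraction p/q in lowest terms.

Stage 1: cross terms: (-9*-26 - 6*-31)=420, (6*-31 - 25*-26)=464, (25*-7 - 31*-31)=786, (31*-4 - 19*-7)=9, (19*-31 - -9*-4)=-625; twice the area = |1054| = 1054; area = 527; boundary points = 5 + 1 + 6 + 3 + 1 = 16; strictly interior points = area - boundary/2 + 1 = 520; answer 520
Stage 2: A1 = 520; c = -4; a(3) = -2*(-45) - 1*(34) + 2*(-4) = 48; iterating: a(3)=48, a(4)=17, a(5)=-172, a(6)=423, a(7)=-640, a(8)=513, a(9)=460, a(10)=-2713, a(11)=5992, a(12)=-8351, a(13)=5284, a(14)=9767; answer 9767
Stage 3: A2 = 9767; m = -18; cross terms: (-21*-30 - -2*-29)=572, (-2*-28 - -18*-30)=-484, (-18*14 - 32*-28)=644, (32*34 - 8*14)=976, (8*15 - -13*34)=562, (-13*-29 - -21*15)=692; twice the area = |2962| = 2962; area = 1481; boundary points = 1 + 2 + 2 + 4 + 1 + 4 = 14; strictly interior points = area - boundary/2 + 1 = 1475; answer 1475
Stage 4: A3 = 1475; w = -13; remainder = value at the root: -8*(-13)^3 - 4*(-13)^2 - 6*(-13)^1 - 3 = (17576) + (-676) + (78) + (-3) = 16975; answer 16975

16975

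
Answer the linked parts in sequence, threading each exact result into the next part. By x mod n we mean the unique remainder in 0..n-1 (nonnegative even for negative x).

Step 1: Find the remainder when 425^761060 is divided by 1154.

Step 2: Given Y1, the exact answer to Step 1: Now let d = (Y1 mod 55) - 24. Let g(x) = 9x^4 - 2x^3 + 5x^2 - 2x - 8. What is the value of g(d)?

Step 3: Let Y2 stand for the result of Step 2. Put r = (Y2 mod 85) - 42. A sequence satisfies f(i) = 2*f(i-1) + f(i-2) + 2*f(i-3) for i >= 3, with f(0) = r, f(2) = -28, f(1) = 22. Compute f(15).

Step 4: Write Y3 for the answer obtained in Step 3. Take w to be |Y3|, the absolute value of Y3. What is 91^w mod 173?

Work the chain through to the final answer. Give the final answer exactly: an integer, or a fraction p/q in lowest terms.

Step 1: squarings mod 1154: 425^1=425, 425^2=601, 425^4=1153, 425^8=1, 425^16=1, 425^32=1, 425^64=1, 425^128=1, 425^256=1, 425^512=1, 425^1024=1, 425^2048=1, 425^4096=1, 425^8192=1, 425^16384=1, 425^32768=1, 425^65536=1, 425^131072=1, 425^262144=1, 425^524288=1; 425^761060 = 425^4 * 425^32 * 425^64 * 425^128 * 425^1024 * 425^2048 * 425^4096 * 425^32768 * 425^65536 * 425^131072 * 425^524288 = 1153 (mod 1154); answer 1153
Step 2: Y1 = 1153; d = 29; 9*(29)^4 - 2*(29)^3 + 5*(29)^2 - 2*(29)^1 - 8 = (6365529) + (-48778) + (4205) + (-58) + (-8) = 6320890; answer 6320890
Step 3: Y2 = 6320890; r = -7; f(3) = 2*(-28) + 1*(22) + 2*(-7) = -48; iterating: f(3)=-48, f(4)=-80, f(5)=-264, f(6)=-704, f(7)=-1832, f(8)=-4896, f(9)=-13032, f(10)=-34624, f(11)=-92072, f(12)=-244832, f(13)=-650984, f(14)=-1730944, f(15)=-4602536; answer -4602536
Step 4: Y3 = -4602536; w = 4602536; squarings mod 173: 91^1=91, 91^2=150, 91^4=10, 91^8=100, 91^16=139, 91^32=118, 91^64=84, 91^128=136, 91^256=158, 91^512=52, 91^1024=109, 91^2048=117, 91^4096=22, 91^8192=138, 91^16384=14, 91^32768=23, 91^65536=10, 91^131072=100, 91^262144=139, 91^524288=118, 91^1048576=84, 91^2097152=136, 91^4194304=158; 91^4602536 = 91^8 * 91^32 * 91^128 * 91^512 * 91^2048 * 91^4096 * 91^8192 * 91^131072 * 91^262144 * 91^4194304 = 132 (mod 173); answer 132

132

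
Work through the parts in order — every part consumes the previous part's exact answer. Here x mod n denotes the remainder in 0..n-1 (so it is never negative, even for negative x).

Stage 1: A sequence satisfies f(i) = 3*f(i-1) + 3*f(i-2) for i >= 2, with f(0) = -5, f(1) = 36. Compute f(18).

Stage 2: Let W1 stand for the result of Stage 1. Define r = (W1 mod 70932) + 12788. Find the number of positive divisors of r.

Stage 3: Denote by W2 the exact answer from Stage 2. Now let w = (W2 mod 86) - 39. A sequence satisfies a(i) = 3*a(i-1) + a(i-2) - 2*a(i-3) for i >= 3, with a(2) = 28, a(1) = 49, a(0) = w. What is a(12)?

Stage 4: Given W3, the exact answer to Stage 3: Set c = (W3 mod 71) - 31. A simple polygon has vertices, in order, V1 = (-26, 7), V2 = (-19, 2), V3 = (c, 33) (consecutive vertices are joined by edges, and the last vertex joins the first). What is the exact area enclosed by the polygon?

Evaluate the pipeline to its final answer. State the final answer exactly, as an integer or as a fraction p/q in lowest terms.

171

Stage 1: f(2) = 3*(36) + 3*(-5) = 93; iterating: f(2)=93, f(3)=387, f(4)=1440, f(5)=5481, f(6)=20763, f(7)=78732, f(8)=298485, f(9)=1131651, f(10)=4290408, f(11)=16266177, f(12)=61669755, f(13)=233807796, f(14)=886432653, f(15)=3360721347, f(16)=12741462000, f(17)=48306550041, f(18)=183144036123; answer 183144036123
Stage 2: W1 = 183144036123; r = 36599; 36599 is prime, so its only divisors are 1 and 36599; count = 2; answer 2
Stage 3: W2 = 2; w = -37; a(3) = 3*(28) + 1*(49) - 2*(-37) = 207; iterating: a(3)=207, a(4)=551, a(5)=1804, a(6)=5549, a(7)=17349, a(8)=53988, a(9)=168215, a(10)=523935, a(11)=1632044, a(12)=5083637; answer 5083637
Stage 4: W3 = 5083637; c = 6; cross terms: (-26*2 - -19*7)=81, (-19*33 - 6*2)=-639, (6*7 - -26*33)=900; twice the area = |342| = 342; area = 171; answer 171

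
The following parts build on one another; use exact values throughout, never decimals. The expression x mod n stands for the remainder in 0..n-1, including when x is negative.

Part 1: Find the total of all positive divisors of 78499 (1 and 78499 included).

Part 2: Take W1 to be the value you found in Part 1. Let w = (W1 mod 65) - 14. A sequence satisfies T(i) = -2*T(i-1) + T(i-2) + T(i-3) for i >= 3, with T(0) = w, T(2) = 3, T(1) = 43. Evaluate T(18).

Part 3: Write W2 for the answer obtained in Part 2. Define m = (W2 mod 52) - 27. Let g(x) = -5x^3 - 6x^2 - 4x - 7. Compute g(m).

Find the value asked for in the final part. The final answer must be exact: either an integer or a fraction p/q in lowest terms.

Part 1: 78499 = 23 * 3413; sigma = (1 + 23) * (1 + 3413) = 24 * 3414 = 81936; answer 81936
Part 2: W1 = 81936; w = 22; T(3) = -2*(3) + 1*(43) + 1*(22) = 59; iterating: T(3)=59, T(4)=-72, T(5)=206, T(6)=-425, T(7)=984, T(8)=-2187, T(9)=4933, T(10)=-11069, T(11)=24884, T(12)=-55904, T(13)=125623, T(14)=-282266, T(15)=634251, T(16)=-1425145, T(17)=3202275, T(18)=-7195444; answer -7195444
Part 3: W2 = -7195444; m = -23; -5*(-23)^3 - 6*(-23)^2 - 4*(-23)^1 - 7 = (60835) + (-3174) + (92) + (-7) = 57746; answer 57746

57746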